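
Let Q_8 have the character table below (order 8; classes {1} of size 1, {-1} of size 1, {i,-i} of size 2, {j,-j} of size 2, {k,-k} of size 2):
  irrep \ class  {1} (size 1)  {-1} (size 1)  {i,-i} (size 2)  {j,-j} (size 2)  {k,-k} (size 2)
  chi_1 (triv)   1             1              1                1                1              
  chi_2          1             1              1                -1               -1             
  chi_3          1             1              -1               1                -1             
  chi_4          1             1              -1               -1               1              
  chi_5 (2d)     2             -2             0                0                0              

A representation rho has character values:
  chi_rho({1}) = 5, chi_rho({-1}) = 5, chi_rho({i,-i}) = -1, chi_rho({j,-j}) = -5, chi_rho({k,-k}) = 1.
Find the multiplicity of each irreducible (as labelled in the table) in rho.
Multiplicities: chi_1: 0, chi_2: 2, chi_3: 0, chi_4: 3, chi_5: 0.

Justification: Use <chi_rho, chi> = (1/|G|) sum_C |C| * chi_rho(C) * conj(chi(C)) with |G| = 8 for each irreducible chi in the table:
  <chi_rho, chi_1> = (1/8)[1*(5)*conj(1) + 1*(5)*conj(1) + 2*(-1)*conj(1) + 2*(-5)*conj(1) + 2*(1)*conj(1)]
      = (1/8)[(5) + (5) + (-2) + (-10) + (2)] = 0/8 = 0
  <chi_rho, chi_2> = (1/8)[1*(5)*conj(1) + 1*(5)*conj(1) + 2*(-1)*conj(1) + 2*(-5)*conj(-1) + 2*(1)*conj(-1)]
      = (1/8)[(5) + (5) + (-2) + (10) + (-2)] = 16/8 = 2
  <chi_rho, chi_3> = (1/8)[1*(5)*conj(1) + 1*(5)*conj(1) + 2*(-1)*conj(-1) + 2*(-5)*conj(1) + 2*(1)*conj(-1)]
      = (1/8)[(5) + (5) + (2) + (-10) + (-2)] = 0/8 = 0
  <chi_rho, chi_4> = (1/8)[1*(5)*conj(1) + 1*(5)*conj(1) + 2*(-1)*conj(-1) + 2*(-5)*conj(-1) + 2*(1)*conj(1)]
      = (1/8)[(5) + (5) + (2) + (10) + (2)] = 24/8 = 3
  <chi_rho, chi_5> = (1/8)[1*(5)*conj(2) + 1*(5)*conj(-2) + 2*(-1)*conj(0) + 2*(-5)*conj(0) + 2*(1)*conj(0)]
      = (1/8)[(10) + (-10) + (0) + (0) + (0)] = 0/8 = 0
Dimension check: dim(rho) = sum (mult * dim) = 0*1 + 2*1 + 0*1 + 3*1 + 0*2 = 5 = chi_rho(e) = 5.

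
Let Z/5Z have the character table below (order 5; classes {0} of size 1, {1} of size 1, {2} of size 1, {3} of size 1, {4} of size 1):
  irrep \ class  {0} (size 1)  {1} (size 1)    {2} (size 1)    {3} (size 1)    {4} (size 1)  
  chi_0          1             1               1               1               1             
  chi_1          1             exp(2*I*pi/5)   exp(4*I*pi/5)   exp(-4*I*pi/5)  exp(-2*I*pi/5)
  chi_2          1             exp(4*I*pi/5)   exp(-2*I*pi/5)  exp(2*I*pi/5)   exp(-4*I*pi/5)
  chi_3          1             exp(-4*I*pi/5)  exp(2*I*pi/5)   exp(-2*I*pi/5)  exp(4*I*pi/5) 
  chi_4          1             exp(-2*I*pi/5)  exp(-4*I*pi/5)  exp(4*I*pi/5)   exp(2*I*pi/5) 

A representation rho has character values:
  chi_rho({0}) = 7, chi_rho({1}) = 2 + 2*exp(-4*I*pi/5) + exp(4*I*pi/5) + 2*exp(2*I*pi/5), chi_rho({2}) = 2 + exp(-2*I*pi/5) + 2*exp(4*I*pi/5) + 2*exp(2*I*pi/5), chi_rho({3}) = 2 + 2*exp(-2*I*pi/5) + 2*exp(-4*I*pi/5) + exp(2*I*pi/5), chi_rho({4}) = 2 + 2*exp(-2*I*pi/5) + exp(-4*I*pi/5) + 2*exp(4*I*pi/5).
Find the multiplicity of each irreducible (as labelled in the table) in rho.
Multiplicities: chi_0: 2, chi_1: 2, chi_2: 1, chi_3: 2, chi_4: 0.

Argument: Use <chi_rho, chi> = (1/|G|) sum_C |C| * chi_rho(C) * conj(chi(C)) with |G| = 5 for each irreducible chi in the table:
  <chi_rho, chi_0> = (1/5)[1*(7)*conj(1) + 1*(2 + 2*exp(-4*I*pi/5) + exp(4*I*pi/5) + 2*exp(2*I*pi/5))*conj(1) + 1*(2 + exp(-2*I*pi/5) + 2*exp(4*I*pi/5) + 2*exp(2*I*pi/5))*conj(1) + 1*(2 + 2*exp(-2*I*pi/5) + 2*exp(-4*I*pi/5) + exp(2*I*pi/5))*conj(1) + 1*(2 + 2*exp(-2*I*pi/5) + exp(-4*I*pi/5) + 2*exp(4*I*pi/5))*conj(1)]
      = (1/5)[(7) + (2 + 2*exp(-4*I*pi/5) + exp(4*I*pi/5) + 2*exp(2*I*pi/5)) + (2 + exp(-2*I*pi/5) + 2*exp(4*I*pi/5) + 2*exp(2*I*pi/5)) + (2 + 2*exp(-2*I*pi/5) + 2*exp(-4*I*pi/5) + exp(2*I*pi/5)) + (2 + 2*exp(-2*I*pi/5) + exp(-4*I*pi/5) + 2*exp(4*I*pi/5))] = 10/5 = 2
  <chi_rho, chi_1> = (1/5)[1*(7)*conj(1) + 1*(2 + 2*exp(-4*I*pi/5) + exp(4*I*pi/5) + 2*exp(2*I*pi/5))*conj(exp(2*I*pi/5)) + 1*(2 + exp(-2*I*pi/5) + 2*exp(4*I*pi/5) + 2*exp(2*I*pi/5))*conj(exp(4*I*pi/5)) + 1*(2 + 2*exp(-2*I*pi/5) + 2*exp(-4*I*pi/5) + exp(2*I*pi/5))*conj(exp(-4*I*pi/5)) + 1*(2 + 2*exp(-2*I*pi/5) + exp(-4*I*pi/5) + 2*exp(4*I*pi/5))*conj(exp(-2*I*pi/5))]
      = (1/5)[(7) + (2 + 2*exp(-2*I*pi/5) + exp(2*I*pi/5) + 2*exp(4*I*pi/5)) + (2 + 2*exp(-2*I*pi/5) + 2*exp(-4*I*pi/5) + exp(4*I*pi/5)) + (2 + exp(-4*I*pi/5) + 2*exp(4*I*pi/5) + 2*exp(2*I*pi/5)) + (2 + 2*exp(-4*I*pi/5) + exp(-2*I*pi/5) + 2*exp(2*I*pi/5))] = 10/5 = 2
  <chi_rho, chi_2> = (1/5)[1*(7)*conj(1) + 1*(2 + 2*exp(-4*I*pi/5) + exp(4*I*pi/5) + 2*exp(2*I*pi/5))*conj(exp(4*I*pi/5)) + 1*(2 + exp(-2*I*pi/5) + 2*exp(4*I*pi/5) + 2*exp(2*I*pi/5))*conj(exp(-2*I*pi/5)) + 1*(2 + 2*exp(-2*I*pi/5) + 2*exp(-4*I*pi/5) + exp(2*I*pi/5))*conj(exp(2*I*pi/5)) + 1*(2 + 2*exp(-2*I*pi/5) + exp(-4*I*pi/5) + 2*exp(4*I*pi/5))*conj(exp(-4*I*pi/5))]
      = (1/5)[(7) + (1 + 2*exp(-2*I*pi/5) + 2*exp(-4*I*pi/5) + 2*exp(2*I*pi/5)) + (1 + 2*exp(-4*I*pi/5) + 2*exp(4*I*pi/5) + 2*exp(2*I*pi/5)) + (1 + 2*exp(-2*I*pi/5) + 2*exp(-4*I*pi/5) + 2*exp(4*I*pi/5)) + (1 + 2*exp(-2*I*pi/5) + 2*exp(4*I*pi/5) + 2*exp(2*I*pi/5))] = 5/5 = 1
  <chi_rho, chi_3> = (1/5)[1*(7)*conj(1) + 1*(2 + 2*exp(-4*I*pi/5) + exp(4*I*pi/5) + 2*exp(2*I*pi/5))*conj(exp(-4*I*pi/5)) + 1*(2 + exp(-2*I*pi/5) + 2*exp(4*I*pi/5) + 2*exp(2*I*pi/5))*conj(exp(2*I*pi/5)) + 1*(2 + 2*exp(-2*I*pi/5) + 2*exp(-4*I*pi/5) + exp(2*I*pi/5))*conj(exp(-2*I*pi/5)) + 1*(2 + 2*exp(-2*I*pi/5) + exp(-4*I*pi/5) + 2*exp(4*I*pi/5))*conj(exp(4*I*pi/5))]
      = (1/5)[(7) + (2 + 2*exp(-4*I*pi/5) + exp(-2*I*pi/5) + 2*exp(4*I*pi/5)) + (2 + 2*exp(-2*I*pi/5) + exp(-4*I*pi/5) + 2*exp(2*I*pi/5)) + (2 + 2*exp(-2*I*pi/5) + exp(4*I*pi/5) + 2*exp(2*I*pi/5)) + (2 + 2*exp(-4*I*pi/5) + exp(2*I*pi/5) + 2*exp(4*I*pi/5))] = 10/5 = 2
  <chi_rho, chi_4> = (1/5)[1*(7)*conj(1) + 1*(2 + 2*exp(-4*I*pi/5) + exp(4*I*pi/5) + 2*exp(2*I*pi/5))*conj(exp(-2*I*pi/5)) + 1*(2 + exp(-2*I*pi/5) + 2*exp(4*I*pi/5) + 2*exp(2*I*pi/5))*conj(exp(-4*I*pi/5)) + 1*(2 + 2*exp(-2*I*pi/5) + 2*exp(-4*I*pi/5) + exp(2*I*pi/5))*conj(exp(4*I*pi/5)) + 1*(2 + 2*exp(-2*I*pi/5) + exp(-4*I*pi/5) + 2*exp(4*I*pi/5))*conj(exp(2*I*pi/5))]
      = (1/5)[(7) + (2*exp(-2*I*pi/5) + exp(-4*I*pi/5) + 2*exp(4*I*pi/5) + 2*exp(2*I*pi/5)) + (2*exp(-2*I*pi/5) + 2*exp(-4*I*pi/5) + exp(2*I*pi/5) + 2*exp(4*I*pi/5)) + (2*exp(-4*I*pi/5) + exp(-2*I*pi/5) + 2*exp(4*I*pi/5) + 2*exp(2*I*pi/5)) + (2*exp(-2*I*pi/5) + 2*exp(-4*I*pi/5) + exp(4*I*pi/5) + 2*exp(2*I*pi/5))] = 0/5 = 0
(Exp terms are combined using exp(i*s)*conj(exp(i*t)) = exp(i*(s-t)), and sums of them are collapsed using the identity that for every m > 1 the m distinct m-th roots of unity sum to 0, e.g. 1 + exp(2*I*pi/3) + exp(-2*I*pi/3) = 0.)
Dimension check: dim(rho) = sum (mult * dim) = 2*1 + 2*1 + 1*1 + 2*1 + 0*1 = 7 = chi_rho(e) = 7.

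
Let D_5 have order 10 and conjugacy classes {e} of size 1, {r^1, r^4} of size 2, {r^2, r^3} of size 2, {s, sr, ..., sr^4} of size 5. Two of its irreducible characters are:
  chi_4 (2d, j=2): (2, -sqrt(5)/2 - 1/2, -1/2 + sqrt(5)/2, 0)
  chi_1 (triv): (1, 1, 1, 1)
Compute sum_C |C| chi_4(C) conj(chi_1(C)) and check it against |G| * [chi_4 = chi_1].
Sum = 0; so <chi_4, chi_1> = 0 (distinct irreducibles are orthogonal).

Proof sketch: Compute term by term over conjugacy classes (|C| * chi_4(C) * conj(chi_1(C))):
  1*(2)*conj(1) + 2*(-sqrt(5)/2 - 1/2)*conj(1) + 2*(-1/2 + sqrt(5)/2)*conj(1) + 5*(0)*conj(1)
  = (2) + (-sqrt(5) - 1) + (-1 + sqrt(5)) + (0)
  = 0.
Dividing by |G| = 10 gives 0/10 = 0, matching the row-orthogonality relation <chi_4, chi_1> = [chi_4 = chi_1].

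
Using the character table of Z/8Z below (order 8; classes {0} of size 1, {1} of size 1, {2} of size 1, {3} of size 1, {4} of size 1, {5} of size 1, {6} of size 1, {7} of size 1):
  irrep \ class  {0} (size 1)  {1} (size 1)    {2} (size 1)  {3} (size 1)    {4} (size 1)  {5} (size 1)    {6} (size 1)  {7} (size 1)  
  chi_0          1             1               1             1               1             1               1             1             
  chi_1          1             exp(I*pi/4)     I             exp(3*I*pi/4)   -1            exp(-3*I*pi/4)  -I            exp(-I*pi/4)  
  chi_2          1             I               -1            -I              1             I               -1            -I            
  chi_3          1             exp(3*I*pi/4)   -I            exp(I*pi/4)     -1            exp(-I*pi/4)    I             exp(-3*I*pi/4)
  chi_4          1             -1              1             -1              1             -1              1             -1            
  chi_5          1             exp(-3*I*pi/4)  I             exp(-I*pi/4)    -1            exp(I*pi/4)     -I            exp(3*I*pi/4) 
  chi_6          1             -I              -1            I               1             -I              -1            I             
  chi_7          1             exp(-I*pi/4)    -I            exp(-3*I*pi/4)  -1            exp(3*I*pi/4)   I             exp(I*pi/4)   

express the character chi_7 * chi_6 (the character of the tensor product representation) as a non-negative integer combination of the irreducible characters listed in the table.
chi_7 tensor chi_6 = chi_5 (all other irreducibles have multiplicity 0).

Working: The character of a tensor product is the pointwise product (chi_7 * chi_6)(C) = chi_7(C) * chi_6(C):
  {0}: (1)*(1), {1}: (exp(-I*pi/4))*(-I), {2}: (-I)*(-1), {3}: (exp(-3*I*pi/4))*(I), {4}: (-1)*(1), {5}: (exp(3*I*pi/4))*(-I), {6}: (I)*(-1), {7}: (exp(I*pi/4))*(I)
so (chi_7 * chi_6) takes values
  {0} -> 1, {1} -> -exp(I*pi/4), {2} -> I, {3} -> exp(-I*pi/4), {4} -> -1, {5} -> -exp(-3*I*pi/4), {6} -> -I, {7} -> exp(3*I*pi/4).
Now take the inner product of this character with each irreducible chi from the table, <chi_7*chi_6, chi> = (1/8) sum_C |C| (chi_7*chi_6)(C) conj(chi(C)):
  <chi_7*chi_6, chi_0> = (1/8)[1*(1)*conj(1) + 1*(-exp(I*pi/4))*conj(1) + 1*(I)*conj(1) + 1*(exp(-I*pi/4))*conj(1) + 1*(-1)*conj(1) + 1*(-exp(-3*I*pi/4))*conj(1) + 1*(-I)*conj(1) + 1*(exp(3*I*pi/4))*conj(1)]
      = (1/8)[(1) + (-exp(I*pi/4)) + (I) + (exp(-I*pi/4)) + (-1) + (-exp(-3*I*pi/4)) + (-I) + (exp(3*I*pi/4))] = 0/8 = 0
  <chi_7*chi_6, chi_1> = (1/8)[1*(1)*conj(1) + 1*(-exp(I*pi/4))*conj(exp(I*pi/4)) + 1*(I)*conj(I) + 1*(exp(-I*pi/4))*conj(exp(3*I*pi/4)) + 1*(-1)*conj(-1) + 1*(-exp(-3*I*pi/4))*conj(exp(-3*I*pi/4)) + 1*(-I)*conj(-I) + 1*(exp(3*I*pi/4))*conj(exp(-I*pi/4))]
      = (1/8)[(1) + (-1) + (1) + (-1) + (1) + (-1) + (1) + (-1)] = 0/8 = 0
  <chi_7*chi_6, chi_2> = (1/8)[1*(1)*conj(1) + 1*(-exp(I*pi/4))*conj(I) + 1*(I)*conj(-1) + 1*(exp(-I*pi/4))*conj(-I) + 1*(-1)*conj(1) + 1*(-exp(-3*I*pi/4))*conj(I) + 1*(-I)*conj(-1) + 1*(exp(3*I*pi/4))*conj(-I)]
      = (1/8)[(1) + (exp(3*I*pi/4)) + (-I) + (exp(I*pi/4)) + (-1) + (exp(-I*pi/4)) + (I) + (exp(-3*I*pi/4))] = 0/8 = 0
  <chi_7*chi_6, chi_3> = (1/8)[1*(1)*conj(1) + 1*(-exp(I*pi/4))*conj(exp(3*I*pi/4)) + 1*(I)*conj(-I) + 1*(exp(-I*pi/4))*conj(exp(I*pi/4)) + 1*(-1)*conj(-1) + 1*(-exp(-3*I*pi/4))*conj(exp(-I*pi/4)) + 1*(-I)*conj(I) + 1*(exp(3*I*pi/4))*conj(exp(-3*I*pi/4))]
      = (1/8)[(1) + (I) + (-1) + (-I) + (1) + (I) + (-1) + (-I)] = 0/8 = 0
  <chi_7*chi_6, chi_4> = (1/8)[1*(1)*conj(1) + 1*(-exp(I*pi/4))*conj(-1) + 1*(I)*conj(1) + 1*(exp(-I*pi/4))*conj(-1) + 1*(-1)*conj(1) + 1*(-exp(-3*I*pi/4))*conj(-1) + 1*(-I)*conj(1) + 1*(exp(3*I*pi/4))*conj(-1)]
      = (1/8)[(1) + (exp(I*pi/4)) + (I) + (-exp(-I*pi/4)) + (-1) + (exp(-3*I*pi/4)) + (-I) + (-exp(3*I*pi/4))] = 0/8 = 0
  <chi_7*chi_6, chi_5> = (1/8)[1*(1)*conj(1) + 1*(-exp(I*pi/4))*conj(exp(-3*I*pi/4)) + 1*(I)*conj(I) + 1*(exp(-I*pi/4))*conj(exp(-I*pi/4)) + 1*(-1)*conj(-1) + 1*(-exp(-3*I*pi/4))*conj(exp(I*pi/4)) + 1*(-I)*conj(-I) + 1*(exp(3*I*pi/4))*conj(exp(3*I*pi/4))]
      = (1/8)[(1) + (1) + (1) + (1) + (1) + (1) + (1) + (1)] = 8/8 = 1
  <chi_7*chi_6, chi_6> = (1/8)[1*(1)*conj(1) + 1*(-exp(I*pi/4))*conj(-I) + 1*(I)*conj(-1) + 1*(exp(-I*pi/4))*conj(I) + 1*(-1)*conj(1) + 1*(-exp(-3*I*pi/4))*conj(-I) + 1*(-I)*conj(-1) + 1*(exp(3*I*pi/4))*conj(I)]
      = (1/8)[(1) + (-exp(3*I*pi/4)) + (-I) + (-exp(I*pi/4)) + (-1) + (-exp(-I*pi/4)) + (I) + (-exp(-3*I*pi/4))] = 0/8 = 0
  <chi_7*chi_6, chi_7> = (1/8)[1*(1)*conj(1) + 1*(-exp(I*pi/4))*conj(exp(-I*pi/4)) + 1*(I)*conj(-I) + 1*(exp(-I*pi/4))*conj(exp(-3*I*pi/4)) + 1*(-1)*conj(-1) + 1*(-exp(-3*I*pi/4))*conj(exp(3*I*pi/4)) + 1*(-I)*conj(I) + 1*(exp(3*I*pi/4))*conj(exp(I*pi/4))]
      = (1/8)[(1) + (-I) + (-1) + (I) + (1) + (-I) + (-1) + (I)] = 0/8 = 0
(Exp terms are combined using exp(i*s)*conj(exp(i*t)) = exp(i*(s-t)), and sums of them are collapsed using the identity that for every m > 1 the m distinct m-th roots of unity sum to 0, e.g. 1 + exp(2*I*pi/3) + exp(-2*I*pi/3) = 0.)
Hence the multiplicities are chi_5: 1. Dimension check: dim(chi_7)*dim(chi_6) = 1*1 = 1 and sum (mult * dim) = 1*1 = 1.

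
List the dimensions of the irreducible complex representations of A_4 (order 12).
Dimensions: 1, 1, 1, 3

Solution. There are 4 irreducibles (= number of conjugacy classes). Their dimensions d_i satisfy sum d_i^2 = |G| = 12: 1 + 1 + 1 + 9 = 12.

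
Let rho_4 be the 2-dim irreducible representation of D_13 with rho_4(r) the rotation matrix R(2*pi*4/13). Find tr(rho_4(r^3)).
chi_{rho_4}(r^3) = 2*cos(2*pi*4*3/13) = 2*cos(2*pi/13)

Derivation: rho_4(r^3) is rotation by angle 2*pi*4*3/13, whose trace is 2*cos(2*pi*4*3/13) = 2*cos(2*pi/13).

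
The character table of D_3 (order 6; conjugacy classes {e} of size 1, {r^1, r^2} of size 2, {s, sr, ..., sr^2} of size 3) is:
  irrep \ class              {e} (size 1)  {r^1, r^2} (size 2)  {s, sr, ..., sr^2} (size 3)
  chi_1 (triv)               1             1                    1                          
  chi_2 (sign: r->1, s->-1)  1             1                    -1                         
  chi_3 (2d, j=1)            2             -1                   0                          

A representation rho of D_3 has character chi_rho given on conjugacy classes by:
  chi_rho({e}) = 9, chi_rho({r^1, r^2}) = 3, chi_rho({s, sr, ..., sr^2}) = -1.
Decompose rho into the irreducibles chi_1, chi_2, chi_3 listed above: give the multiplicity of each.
Multiplicities: chi_1: 2, chi_2: 3, chi_3: 2.

Working: Use <chi_rho, chi> = (1/|G|) sum_C |C| * chi_rho(C) * conj(chi(C)) with |G| = 6 for each irreducible chi in the table:
  <chi_rho, chi_1> = (1/6)[1*(9)*conj(1) + 2*(3)*conj(1) + 3*(-1)*conj(1)]
      = (1/6)[(9) + (6) + (-3)] = 12/6 = 2
  <chi_rho, chi_2> = (1/6)[1*(9)*conj(1) + 2*(3)*conj(1) + 3*(-1)*conj(-1)]
      = (1/6)[(9) + (6) + (3)] = 18/6 = 3
  <chi_rho, chi_3> = (1/6)[1*(9)*conj(2) + 2*(3)*conj(-1) + 3*(-1)*conj(0)]
      = (1/6)[(18) + (-6) + (0)] = 12/6 = 2
Dimension check: dim(rho) = sum (mult * dim) = 2*1 + 3*1 + 2*2 = 9 = chi_rho(e) = 9.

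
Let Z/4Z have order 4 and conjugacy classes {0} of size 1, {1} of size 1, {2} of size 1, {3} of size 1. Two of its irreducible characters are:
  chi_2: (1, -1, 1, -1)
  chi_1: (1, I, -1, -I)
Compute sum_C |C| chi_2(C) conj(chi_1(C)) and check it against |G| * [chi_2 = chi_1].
Sum = 0; so <chi_2, chi_1> = 0 (distinct irreducibles are orthogonal).

Derivation: Compute term by term over conjugacy classes (|C| * chi_2(C) * conj(chi_1(C))):
  1*(1)*conj(1) + 1*(-1)*conj(I) + 1*(1)*conj(-1) + 1*(-1)*conj(-I)
  = (1) + (I) + (-1) + (-I)
  = 0.
(Exp terms are combined using exp(i*s)*conj(exp(i*t)) = exp(i*(s-t)), and sums of them are collapsed using the identity that for every m > 1 the m distinct m-th roots of unity sum to 0, e.g. 1 + exp(2*I*pi/3) + exp(-2*I*pi/3) = 0.)
Dividing by |G| = 4 gives 0/4 = 0, matching the row-orthogonality relation <chi_2, chi_1> = [chi_2 = chi_1].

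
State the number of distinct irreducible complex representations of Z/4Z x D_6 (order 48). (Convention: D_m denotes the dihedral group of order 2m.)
24

The number of irreducible complex representations of a finite group equals its number of conjugacy classes. For a direct product, #classes(G x H) = #classes(G) * #classes(H). Z/4Z has 4 classes (abelian), D_6 has 6 classes, so 4 * 6 = 24, so Z/4Z x D_6 (order 48) has exactly 24 irreducible complex representations.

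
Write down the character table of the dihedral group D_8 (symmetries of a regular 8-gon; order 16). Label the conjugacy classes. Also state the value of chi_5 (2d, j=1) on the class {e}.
Conjugacy classes: {e} of size 1, {r^4} of size 1, {r^1, r^7} of size 2, {r^2, r^6} of size 2, {r^3, r^5} of size 2, {s, sr^2, ...} of size 4, {sr, sr^3, ...} of size 4.
Character table:
  irrep \ class              {e} (size 1)  {r^4} (size 1)  {r^1, r^7} (size 2)  {r^2, r^6} (size 2)  {r^3, r^5} (size 2)  {s, sr^2, ...} (size 4)  {sr, sr^3, ...} (size 4)
  chi_1 (triv)               1             1               1                    1                    1                    1                        1                       
  chi_2 (sign: r->1, s->-1)  1             1               1                    1                    1                    -1                       -1                      
  chi_3 (r->-1, s->1)        1             1               -1                   1                    -1                   1                        -1                      
  chi_4 (r->-1, s->-1)       1             1               -1                   1                    -1                   -1                       1                       
  chi_5 (2d, j=1)            2             -2              sqrt(2)              0                    -sqrt(2)             0                        0                       
  chi_6 (2d, j=2)            2             2               0                    -2                   0                    0                        0                       
  chi_7 (2d, j=3)            2             -2              -sqrt(2)             0                    sqrt(2)              0                        0                       

Spot check: chi_5 (2d, j=1) on {e} = 2.

D_8 has order 2*8 = 16 with 7 conjugacy classes, hence 7 irreducibles. Sum of squared dims 1 + 1 + 1 + 1 + 4 + 4 + 4 = 16 = |G|. Linear characters come from the abelianisation; the 2-dimensional irreps have character r^k -> 2*cos(2*pi*j*k/8), reflections -> 0.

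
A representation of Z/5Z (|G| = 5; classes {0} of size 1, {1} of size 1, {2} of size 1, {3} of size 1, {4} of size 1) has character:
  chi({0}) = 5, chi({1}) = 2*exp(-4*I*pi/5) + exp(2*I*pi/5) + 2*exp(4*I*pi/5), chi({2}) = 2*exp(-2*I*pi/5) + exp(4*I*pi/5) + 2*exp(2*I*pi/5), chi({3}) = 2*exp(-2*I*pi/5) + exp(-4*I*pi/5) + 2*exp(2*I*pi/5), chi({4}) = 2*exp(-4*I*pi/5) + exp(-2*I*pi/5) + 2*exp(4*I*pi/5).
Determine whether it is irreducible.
Not irreducible (reducible): <chi, chi> = 9 > 1.

<chi, chi> = (1/|G|) sum_C |C| * |chi(C)|^2 = (1/5)[1*|5|^2 + 1*|2*exp(-4*I*pi/5) + exp(2*I*pi/5) + 2*exp(4*I*pi/5)|^2 + 1*|2*exp(-2*I*pi/5) + exp(4*I*pi/5) + 2*exp(2*I*pi/5)|^2 + 1*|2*exp(-2*I*pi/5) + exp(-4*I*pi/5) + 2*exp(2*I*pi/5)|^2 + 1*|2*exp(-4*I*pi/5) + exp(-2*I*pi/5) + 2*exp(4*I*pi/5)|^2]
  = (1/5)[(25) + (9 + 6*exp(-2*I*pi/5) + 2*exp(-4*I*pi/5) + 2*exp(4*I*pi/5) + 6*exp(2*I*pi/5)) + (9 + 6*exp(-4*I*pi/5) + 2*exp(-2*I*pi/5) + 2*exp(2*I*pi/5) + 6*exp(4*I*pi/5)) + (9 + 6*exp(-4*I*pi/5) + 2*exp(-2*I*pi/5) + 2*exp(2*I*pi/5) + 6*exp(4*I*pi/5)) + (9 + 6*exp(-2*I*pi/5) + 2*exp(-4*I*pi/5) + 2*exp(4*I*pi/5) + 6*exp(2*I*pi/5))] = 45/5 = 9.
(Exp terms are combined using exp(i*s)*conj(exp(i*t)) = exp(i*(s-t)), and sums of them are collapsed using the identity that for every m > 1 the m distinct m-th roots of unity sum to 0, e.g. 1 + exp(2*I*pi/3) + exp(-2*I*pi/3) = 0.)
A character is irreducible iff <chi, chi> = 1, so this representation is reducible.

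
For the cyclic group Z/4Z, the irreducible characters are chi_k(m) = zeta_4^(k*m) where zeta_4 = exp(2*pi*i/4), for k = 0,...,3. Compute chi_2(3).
chi_2(3) = zeta_4^6 = -1

Solution. chi_2(3) = zeta_4^(2*3) = zeta_4^6. Since zeta_4^4 = 1, this equals zeta_4^2 = exp(2*pi*i*2/4) = -1.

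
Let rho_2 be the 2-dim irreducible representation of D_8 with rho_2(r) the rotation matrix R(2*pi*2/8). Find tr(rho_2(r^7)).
chi_{rho_2}(r^7) = 2*cos(2*pi*2*7/8) = 0

Argument: rho_2(r^7) is rotation by angle 2*pi*2*7/8, whose trace is 2*cos(2*pi*2*7/8) = 0.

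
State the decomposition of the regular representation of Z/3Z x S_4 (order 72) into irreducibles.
Each irreducible V_i of dimension d_i appears with multiplicity d_i, i.e. rho_reg = (direct sum over all irreducibles V_i) d_i V_i. The irreducible dimensions for Z/3Z x S_4 are 1, 1, 1, 1, 1, 1, 2, 2, 2, 3, 3, 3, 3, 3, 3: 6 irreducibles of dimension 1, each with multiplicity 1; 3 irreducibles of dimension 2, each with multiplicity 2; 6 irreducibles of dimension 3, each with multiplicity 3. Total dimension 6*1*1 + 3*2*2 + 6*3*3 = 72 = |G|.

Proof sketch: General theorem: in the regular representation of a finite group G, each irreducible appears with multiplicity equal to its dimension. Check: dim(rho_reg) = sum d_i^2 = 1 + 1 + 1 + 1 + 1 + 1 + 4 + 4 + 4 + 9 + 9 + 9 + 9 + 9 + 9 = 72 = |G|.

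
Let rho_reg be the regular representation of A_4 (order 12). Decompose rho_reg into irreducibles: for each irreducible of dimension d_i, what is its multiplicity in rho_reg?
Each irreducible V_i of dimension d_i appears with multiplicity d_i, i.e. rho_reg = (direct sum over all irreducibles V_i) d_i V_i. The irreducible dimensions for A_4 are 1, 1, 1, 3: 3 irreducibles of dimension 1, each with multiplicity 1; 1 irreducible of dimension 3, with multiplicity 3. Total dimension 3*1*1 + 1*3*3 = 12 = |G|.

Explanation: General theorem: in the regular representation of a finite group G, each irreducible appears with multiplicity equal to its dimension. Check: dim(rho_reg) = sum d_i^2 = 1 + 1 + 1 + 9 = 12 = |G|.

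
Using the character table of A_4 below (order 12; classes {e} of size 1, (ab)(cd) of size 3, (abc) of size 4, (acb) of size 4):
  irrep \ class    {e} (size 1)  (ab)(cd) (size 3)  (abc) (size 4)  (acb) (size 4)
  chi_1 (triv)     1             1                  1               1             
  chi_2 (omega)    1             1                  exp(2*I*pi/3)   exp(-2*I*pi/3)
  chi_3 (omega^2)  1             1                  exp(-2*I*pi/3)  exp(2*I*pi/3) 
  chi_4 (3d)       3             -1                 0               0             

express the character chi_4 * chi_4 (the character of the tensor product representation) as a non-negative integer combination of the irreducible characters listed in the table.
chi_4 tensor chi_4 = chi_1 + chi_2 + chi_3 + 2*chi_4 (all other irreducibles have multiplicity 0).

Reasoning: The character of a tensor product is the pointwise product (chi_4 * chi_4)(C) = chi_4(C) * chi_4(C):
  {e}: (3)*(3), (ab)(cd): (-1)*(-1), (abc): (0)*(0), (acb): (0)*(0)
so (chi_4 * chi_4) takes values
  {e} -> 9, (ab)(cd) -> 1, (abc) -> 0, (acb) -> 0.
Now take the inner product of this character with each irreducible chi from the table, <chi_4*chi_4, chi> = (1/12) sum_C |C| (chi_4*chi_4)(C) conj(chi(C)):
  <chi_4*chi_4, chi_1> = (1/12)[1*(9)*conj(1) + 3*(1)*conj(1) + 4*(0)*conj(1) + 4*(0)*conj(1)]
      = (1/12)[(9) + (3) + (0) + (0)] = 12/12 = 1
  <chi_4*chi_4, chi_2> = (1/12)[1*(9)*conj(1) + 3*(1)*conj(1) + 4*(0)*conj(exp(2*I*pi/3)) + 4*(0)*conj(exp(-2*I*pi/3))]
      = (1/12)[(9) + (3) + (0) + (0)] = 12/12 = 1
  <chi_4*chi_4, chi_3> = (1/12)[1*(9)*conj(1) + 3*(1)*conj(1) + 4*(0)*conj(exp(-2*I*pi/3)) + 4*(0)*conj(exp(2*I*pi/3))]
      = (1/12)[(9) + (3) + (0) + (0)] = 12/12 = 1
  <chi_4*chi_4, chi_4> = (1/12)[1*(9)*conj(3) + 3*(1)*conj(-1) + 4*(0)*conj(0) + 4*(0)*conj(0)]
      = (1/12)[(27) + (-3) + (0) + (0)] = 24/12 = 2
(Exp terms are combined using exp(i*s)*conj(exp(i*t)) = exp(i*(s-t)), and sums of them are collapsed using the identity that for every m > 1 the m distinct m-th roots of unity sum to 0, e.g. 1 + exp(2*I*pi/3) + exp(-2*I*pi/3) = 0.)
Hence the multiplicities are chi_1: 1, chi_2: 1, chi_3: 1, chi_4: 2. Dimension check: dim(chi_4)*dim(chi_4) = 3*3 = 9 and sum (mult * dim) = 1*1 + 1*1 + 1*1 + 2*3 = 9.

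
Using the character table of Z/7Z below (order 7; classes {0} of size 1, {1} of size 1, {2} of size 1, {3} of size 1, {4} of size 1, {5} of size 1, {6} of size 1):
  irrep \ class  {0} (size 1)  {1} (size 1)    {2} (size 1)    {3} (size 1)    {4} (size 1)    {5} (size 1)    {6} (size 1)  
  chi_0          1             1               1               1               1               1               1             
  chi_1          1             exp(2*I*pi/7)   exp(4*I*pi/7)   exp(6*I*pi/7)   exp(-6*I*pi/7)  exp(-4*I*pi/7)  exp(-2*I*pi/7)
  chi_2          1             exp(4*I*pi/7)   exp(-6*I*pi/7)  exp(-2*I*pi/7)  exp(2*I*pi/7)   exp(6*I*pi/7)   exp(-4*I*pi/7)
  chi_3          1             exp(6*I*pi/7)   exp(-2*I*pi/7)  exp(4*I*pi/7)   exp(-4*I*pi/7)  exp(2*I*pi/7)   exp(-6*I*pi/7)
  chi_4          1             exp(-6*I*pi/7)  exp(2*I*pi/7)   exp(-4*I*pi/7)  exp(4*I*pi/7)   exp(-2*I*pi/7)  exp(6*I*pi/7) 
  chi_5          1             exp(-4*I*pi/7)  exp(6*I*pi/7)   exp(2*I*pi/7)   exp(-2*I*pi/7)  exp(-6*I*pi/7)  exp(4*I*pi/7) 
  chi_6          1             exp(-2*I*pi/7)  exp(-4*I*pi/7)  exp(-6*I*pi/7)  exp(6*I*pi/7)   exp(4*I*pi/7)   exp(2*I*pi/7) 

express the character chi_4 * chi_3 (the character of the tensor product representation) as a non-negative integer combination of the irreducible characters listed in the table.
chi_4 tensor chi_3 = chi_0 (all other irreducibles have multiplicity 0).

Reasoning: The character of a tensor product is the pointwise product (chi_4 * chi_3)(C) = chi_4(C) * chi_3(C):
  {0}: (1)*(1), {1}: (exp(-6*I*pi/7))*(exp(6*I*pi/7)), {2}: (exp(2*I*pi/7))*(exp(-2*I*pi/7)), {3}: (exp(-4*I*pi/7))*(exp(4*I*pi/7)), {4}: (exp(4*I*pi/7))*(exp(-4*I*pi/7)), {5}: (exp(-2*I*pi/7))*(exp(2*I*pi/7)), {6}: (exp(6*I*pi/7))*(exp(-6*I*pi/7))
so (chi_4 * chi_3) takes values
  {0} -> 1, {1} -> 1, {2} -> 1, {3} -> 1, {4} -> 1, {5} -> 1, {6} -> 1.
Now take the inner product of this character with each irreducible chi from the table, <chi_4*chi_3, chi> = (1/7) sum_C |C| (chi_4*chi_3)(C) conj(chi(C)):
  <chi_4*chi_3, chi_0> = (1/7)[1*(1)*conj(1) + 1*(1)*conj(1) + 1*(1)*conj(1) + 1*(1)*conj(1) + 1*(1)*conj(1) + 1*(1)*conj(1) + 1*(1)*conj(1)]
      = (1/7)[(1) + (1) + (1) + (1) + (1) + (1) + (1)] = 7/7 = 1
  <chi_4*chi_3, chi_1> = (1/7)[1*(1)*conj(1) + 1*(1)*conj(exp(2*I*pi/7)) + 1*(1)*conj(exp(4*I*pi/7)) + 1*(1)*conj(exp(6*I*pi/7)) + 1*(1)*conj(exp(-6*I*pi/7)) + 1*(1)*conj(exp(-4*I*pi/7)) + 1*(1)*conj(exp(-2*I*pi/7))]
      = (1/7)[(1) + (exp(-2*I*pi/7)) + (exp(-4*I*pi/7)) + (exp(-6*I*pi/7)) + (exp(6*I*pi/7)) + (exp(4*I*pi/7)) + (exp(2*I*pi/7))] = 0/7 = 0
  <chi_4*chi_3, chi_2> = (1/7)[1*(1)*conj(1) + 1*(1)*conj(exp(4*I*pi/7)) + 1*(1)*conj(exp(-6*I*pi/7)) + 1*(1)*conj(exp(-2*I*pi/7)) + 1*(1)*conj(exp(2*I*pi/7)) + 1*(1)*conj(exp(6*I*pi/7)) + 1*(1)*conj(exp(-4*I*pi/7))]
      = (1/7)[(1) + (exp(-4*I*pi/7)) + (exp(6*I*pi/7)) + (exp(2*I*pi/7)) + (exp(-2*I*pi/7)) + (exp(-6*I*pi/7)) + (exp(4*I*pi/7))] = 0/7 = 0
  <chi_4*chi_3, chi_3> = (1/7)[1*(1)*conj(1) + 1*(1)*conj(exp(6*I*pi/7)) + 1*(1)*conj(exp(-2*I*pi/7)) + 1*(1)*conj(exp(4*I*pi/7)) + 1*(1)*conj(exp(-4*I*pi/7)) + 1*(1)*conj(exp(2*I*pi/7)) + 1*(1)*conj(exp(-6*I*pi/7))]
      = (1/7)[(1) + (exp(-6*I*pi/7)) + (exp(2*I*pi/7)) + (exp(-4*I*pi/7)) + (exp(4*I*pi/7)) + (exp(-2*I*pi/7)) + (exp(6*I*pi/7))] = 0/7 = 0
  <chi_4*chi_3, chi_4> = (1/7)[1*(1)*conj(1) + 1*(1)*conj(exp(-6*I*pi/7)) + 1*(1)*conj(exp(2*I*pi/7)) + 1*(1)*conj(exp(-4*I*pi/7)) + 1*(1)*conj(exp(4*I*pi/7)) + 1*(1)*conj(exp(-2*I*pi/7)) + 1*(1)*conj(exp(6*I*pi/7))]
      = (1/7)[(1) + (exp(6*I*pi/7)) + (exp(-2*I*pi/7)) + (exp(4*I*pi/7)) + (exp(-4*I*pi/7)) + (exp(2*I*pi/7)) + (exp(-6*I*pi/7))] = 0/7 = 0
  <chi_4*chi_3, chi_5> = (1/7)[1*(1)*conj(1) + 1*(1)*conj(exp(-4*I*pi/7)) + 1*(1)*conj(exp(6*I*pi/7)) + 1*(1)*conj(exp(2*I*pi/7)) + 1*(1)*conj(exp(-2*I*pi/7)) + 1*(1)*conj(exp(-6*I*pi/7)) + 1*(1)*conj(exp(4*I*pi/7))]
      = (1/7)[(1) + (exp(4*I*pi/7)) + (exp(-6*I*pi/7)) + (exp(-2*I*pi/7)) + (exp(2*I*pi/7)) + (exp(6*I*pi/7)) + (exp(-4*I*pi/7))] = 0/7 = 0
  <chi_4*chi_3, chi_6> = (1/7)[1*(1)*conj(1) + 1*(1)*conj(exp(-2*I*pi/7)) + 1*(1)*conj(exp(-4*I*pi/7)) + 1*(1)*conj(exp(-6*I*pi/7)) + 1*(1)*conj(exp(6*I*pi/7)) + 1*(1)*conj(exp(4*I*pi/7)) + 1*(1)*conj(exp(2*I*pi/7))]
      = (1/7)[(1) + (exp(2*I*pi/7)) + (exp(4*I*pi/7)) + (exp(6*I*pi/7)) + (exp(-6*I*pi/7)) + (exp(-4*I*pi/7)) + (exp(-2*I*pi/7))] = 0/7 = 0
(Exp terms are combined using exp(i*s)*conj(exp(i*t)) = exp(i*(s-t)), and sums of them are collapsed using the identity that for every m > 1 the m distinct m-th roots of unity sum to 0, e.g. 1 + exp(2*I*pi/3) + exp(-2*I*pi/3) = 0.)
Hence the multiplicities are chi_0: 1. Dimension check: dim(chi_4)*dim(chi_3) = 1*1 = 1 and sum (mult * dim) = 1*1 = 1.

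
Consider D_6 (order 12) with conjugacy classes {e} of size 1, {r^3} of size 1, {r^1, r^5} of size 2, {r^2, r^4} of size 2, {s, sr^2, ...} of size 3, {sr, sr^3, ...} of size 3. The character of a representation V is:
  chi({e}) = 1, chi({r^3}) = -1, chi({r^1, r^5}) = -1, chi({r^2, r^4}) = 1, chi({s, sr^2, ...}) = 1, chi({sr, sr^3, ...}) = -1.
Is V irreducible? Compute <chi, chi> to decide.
Irreducible: <chi, chi> = 1.

Derivation: <chi, chi> = (1/|G|) sum_C |C| * |chi(C)|^2 = (1/12)[1*|1|^2 + 1*|-1|^2 + 2*|-1|^2 + 2*|1|^2 + 3*|1|^2 + 3*|-1|^2]
  = (1/12)[(1) + (1) + (2) + (2) + (3) + (3)] = 12/12 = 1.
A character is irreducible iff <chi, chi> = 1, so this representation is irreducible.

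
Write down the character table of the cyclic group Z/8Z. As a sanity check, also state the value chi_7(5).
Character table of Z/8Z (irreps indexed chi_0,...,chi_7 with chi_k(m) = zeta_8^(k*m), zeta_8 = exp(2*pi*i/8)):
  irrep \ class  {0} (size 1)  {1} (size 1)    {2} (size 1)  {3} (size 1)    {4} (size 1)  {5} (size 1)    {6} (size 1)  {7} (size 1)  
  chi_0          1             1               1             1               1             1               1             1             
  chi_1          1             exp(I*pi/4)     I             exp(3*I*pi/4)   -1            exp(-3*I*pi/4)  -I            exp(-I*pi/4)  
  chi_2          1             I               -1            -I              1             I               -1            -I            
  chi_3          1             exp(3*I*pi/4)   -I            exp(I*pi/4)     -1            exp(-I*pi/4)    I             exp(-3*I*pi/4)
  chi_4          1             -1              1             -1              1             -1              1             -1            
  chi_5          1             exp(-3*I*pi/4)  I             exp(-I*pi/4)    -1            exp(I*pi/4)     -I            exp(3*I*pi/4) 
  chi_6          1             -I              -1            I               1             -I              -1            I             
  chi_7          1             exp(-I*pi/4)    -I            exp(-3*I*pi/4)  -1            exp(3*I*pi/4)   I             exp(I*pi/4)   

Spot check: chi_7(5) = zeta_8^(7*5) = zeta_8^35 = exp(3*I*pi/4).

Z/8Z is abelian, so all 8 irreducible complex representations are 1-dimensional. They are given by chi_k(m) = zeta_8^(k*m) for k = 0,...,7. Row orthogonality: sum_m chi_k(m) conj(chi_l(m)) = 8 * [k = l].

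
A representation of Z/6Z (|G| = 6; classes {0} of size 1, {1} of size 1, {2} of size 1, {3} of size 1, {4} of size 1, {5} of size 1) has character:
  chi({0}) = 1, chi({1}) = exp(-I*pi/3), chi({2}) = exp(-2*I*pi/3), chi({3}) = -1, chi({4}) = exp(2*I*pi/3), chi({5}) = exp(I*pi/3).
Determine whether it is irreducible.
Irreducible: <chi, chi> = 1.

Working: <chi, chi> = (1/|G|) sum_C |C| * |chi(C)|^2 = (1/6)[1*|1|^2 + 1*|exp(-I*pi/3)|^2 + 1*|exp(-2*I*pi/3)|^2 + 1*|-1|^2 + 1*|exp(2*I*pi/3)|^2 + 1*|exp(I*pi/3)|^2]
  = (1/6)[(1) + (1) + (1) + (1) + (1) + (1)] = 6/6 = 1.
(Exp terms are combined using exp(i*s)*conj(exp(i*t)) = exp(i*(s-t)), and sums of them are collapsed using the identity that for every m > 1 the m distinct m-th roots of unity sum to 0, e.g. 1 + exp(2*I*pi/3) + exp(-2*I*pi/3) = 0.)
A character is irreducible iff <chi, chi> = 1, so this representation is irreducible.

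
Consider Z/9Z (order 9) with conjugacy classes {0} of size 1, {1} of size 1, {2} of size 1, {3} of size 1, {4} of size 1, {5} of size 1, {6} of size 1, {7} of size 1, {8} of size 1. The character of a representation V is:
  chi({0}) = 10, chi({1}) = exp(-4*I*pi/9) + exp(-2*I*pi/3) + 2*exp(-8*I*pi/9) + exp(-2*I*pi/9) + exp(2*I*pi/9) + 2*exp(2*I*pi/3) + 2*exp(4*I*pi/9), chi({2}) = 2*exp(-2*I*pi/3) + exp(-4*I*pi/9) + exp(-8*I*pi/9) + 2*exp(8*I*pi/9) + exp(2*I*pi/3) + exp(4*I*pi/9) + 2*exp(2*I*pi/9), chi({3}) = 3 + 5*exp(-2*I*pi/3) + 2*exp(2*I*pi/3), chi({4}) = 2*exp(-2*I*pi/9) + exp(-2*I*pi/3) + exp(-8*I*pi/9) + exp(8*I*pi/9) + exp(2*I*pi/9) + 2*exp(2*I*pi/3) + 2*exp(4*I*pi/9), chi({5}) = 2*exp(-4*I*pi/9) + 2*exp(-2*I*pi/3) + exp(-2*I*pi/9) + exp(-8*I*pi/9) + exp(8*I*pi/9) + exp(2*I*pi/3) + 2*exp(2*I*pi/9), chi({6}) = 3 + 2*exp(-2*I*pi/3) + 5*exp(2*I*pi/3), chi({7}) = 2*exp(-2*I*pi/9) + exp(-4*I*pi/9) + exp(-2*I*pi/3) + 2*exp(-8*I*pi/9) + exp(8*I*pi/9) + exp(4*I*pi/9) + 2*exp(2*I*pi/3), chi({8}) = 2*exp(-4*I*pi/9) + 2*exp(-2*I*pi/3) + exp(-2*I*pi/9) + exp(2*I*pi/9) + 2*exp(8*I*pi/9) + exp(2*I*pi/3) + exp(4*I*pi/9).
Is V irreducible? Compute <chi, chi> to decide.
Not irreducible (reducible): <chi, chi> = 16 > 1.

Justification: <chi, chi> = (1/|G|) sum_C |C| * |chi(C)|^2 = (1/9)[1*|10|^2 + 1*|exp(-4*I*pi/9) + exp(-2*I*pi/3) + 2*exp(-8*I*pi/9) + exp(-2*I*pi/9) + exp(2*I*pi/9) + 2*exp(2*I*pi/3) + 2*exp(4*I*pi/9)|^2 + 1*|2*exp(-2*I*pi/3) + exp(-4*I*pi/9) + exp(-8*I*pi/9) + 2*exp(8*I*pi/9) + exp(2*I*pi/3) + exp(4*I*pi/9) + 2*exp(2*I*pi/9)|^2 + 1*|3 + 5*exp(-2*I*pi/3) + 2*exp(2*I*pi/3)|^2 + 1*|2*exp(-2*I*pi/9) + exp(-2*I*pi/3) + exp(-8*I*pi/9) + exp(8*I*pi/9) + exp(2*I*pi/9) + 2*exp(2*I*pi/3) + 2*exp(4*I*pi/9)|^2 + 1*|2*exp(-4*I*pi/9) + 2*exp(-2*I*pi/3) + exp(-2*I*pi/9) + exp(-8*I*pi/9) + exp(8*I*pi/9) + exp(2*I*pi/3) + 2*exp(2*I*pi/9)|^2 + 1*|3 + 2*exp(-2*I*pi/3) + 5*exp(2*I*pi/3)|^2 + 1*|2*exp(-2*I*pi/9) + exp(-4*I*pi/9) + exp(-2*I*pi/3) + 2*exp(-8*I*pi/9) + exp(8*I*pi/9) + exp(4*I*pi/9) + 2*exp(2*I*pi/3)|^2 + 1*|2*exp(-4*I*pi/9) + 2*exp(-2*I*pi/3) + exp(-2*I*pi/9) + exp(2*I*pi/9) + 2*exp(8*I*pi/9) + exp(2*I*pi/3) + exp(4*I*pi/9)|^2]
  = (1/9)[(100) + (16 + 10*exp(-4*I*pi/9) + 11*exp(-2*I*pi/3) + 10*exp(-2*I*pi/9) + 11*exp(-8*I*pi/9) + 11*exp(8*I*pi/9) + 10*exp(2*I*pi/9) + 11*exp(2*I*pi/3) + 10*exp(4*I*pi/9)) + (16 + 10*exp(-4*I*pi/9) + 11*exp(-2*I*pi/3) + 11*exp(-2*I*pi/9) + 10*exp(-8*I*pi/9) + 10*exp(8*I*pi/9) + 11*exp(2*I*pi/9) + 11*exp(2*I*pi/3) + 10*exp(4*I*pi/9)) + (7) + (16 + 11*exp(-4*I*pi/9) + 11*exp(-2*I*pi/3) + 10*exp(-2*I*pi/9) + 10*exp(-8*I*pi/9) + 10*exp(8*I*pi/9) + 10*exp(2*I*pi/9) + 11*exp(2*I*pi/3) + 11*exp(4*I*pi/9)) + (16 + 11*exp(-4*I*pi/9) + 11*exp(-2*I*pi/3) + 10*exp(-2*I*pi/9) + 10*exp(-8*I*pi/9) + 10*exp(8*I*pi/9) + 10*exp(2*I*pi/9) + 11*exp(2*I*pi/3) + 11*exp(4*I*pi/9)) + (7) + (16 + 10*exp(-4*I*pi/9) + 11*exp(-2*I*pi/3) + 11*exp(-2*I*pi/9) + 10*exp(-8*I*pi/9) + 10*exp(8*I*pi/9) + 11*exp(2*I*pi/9) + 11*exp(2*I*pi/3) + 10*exp(4*I*pi/9)) + (16 + 10*exp(-4*I*pi/9) + 11*exp(-2*I*pi/3) + 10*exp(-2*I*pi/9) + 11*exp(-8*I*pi/9) + 11*exp(8*I*pi/9) + 10*exp(2*I*pi/9) + 11*exp(2*I*pi/3) + 10*exp(4*I*pi/9))] = 144/9 = 16.
(Exp terms are combined using exp(i*s)*conj(exp(i*t)) = exp(i*(s-t)), and sums of them are collapsed using the identity that for every m > 1 the m distinct m-th roots of unity sum to 0, e.g. 1 + exp(2*I*pi/3) + exp(-2*I*pi/3) = 0.)
A character is irreducible iff <chi, chi> = 1, so this representation is reducible.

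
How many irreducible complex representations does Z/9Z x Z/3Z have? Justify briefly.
27

Working: The number of irreducible complex representations of a finite group equals its number of conjugacy classes. Z/9Z x Z/3Z is abelian of order 27, so every element is its own conjugacy class: 27 classes, so Z/9Z x Z/3Z (order 27) has exactly 27 irreducible complex representations.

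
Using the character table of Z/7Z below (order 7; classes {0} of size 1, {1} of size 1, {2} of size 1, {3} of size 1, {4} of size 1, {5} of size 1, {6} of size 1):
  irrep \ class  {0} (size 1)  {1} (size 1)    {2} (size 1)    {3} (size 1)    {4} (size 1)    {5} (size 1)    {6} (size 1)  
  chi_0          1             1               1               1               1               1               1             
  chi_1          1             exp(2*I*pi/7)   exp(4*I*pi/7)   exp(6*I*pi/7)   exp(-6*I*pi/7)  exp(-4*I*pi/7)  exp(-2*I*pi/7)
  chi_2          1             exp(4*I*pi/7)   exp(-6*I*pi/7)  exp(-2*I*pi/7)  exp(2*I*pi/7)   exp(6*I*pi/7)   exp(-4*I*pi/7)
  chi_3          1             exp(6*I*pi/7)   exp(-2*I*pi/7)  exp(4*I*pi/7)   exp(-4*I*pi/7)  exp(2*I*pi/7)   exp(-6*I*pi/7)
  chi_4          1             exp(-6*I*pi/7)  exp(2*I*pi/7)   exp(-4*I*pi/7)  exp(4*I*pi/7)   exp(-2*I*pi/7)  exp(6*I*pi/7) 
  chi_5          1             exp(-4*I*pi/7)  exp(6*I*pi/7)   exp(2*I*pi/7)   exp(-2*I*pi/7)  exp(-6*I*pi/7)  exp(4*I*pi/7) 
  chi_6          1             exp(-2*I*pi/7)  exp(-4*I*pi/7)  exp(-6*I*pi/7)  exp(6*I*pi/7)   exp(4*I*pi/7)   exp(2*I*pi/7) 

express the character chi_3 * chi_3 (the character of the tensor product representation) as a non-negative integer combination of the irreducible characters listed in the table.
chi_3 tensor chi_3 = chi_6 (all other irreducibles have multiplicity 0).

Solution. The character of a tensor product is the pointwise product (chi_3 * chi_3)(C) = chi_3(C) * chi_3(C):
  {0}: (1)*(1), {1}: (exp(6*I*pi/7))*(exp(6*I*pi/7)), {2}: (exp(-2*I*pi/7))*(exp(-2*I*pi/7)), {3}: (exp(4*I*pi/7))*(exp(4*I*pi/7)), {4}: (exp(-4*I*pi/7))*(exp(-4*I*pi/7)), {5}: (exp(2*I*pi/7))*(exp(2*I*pi/7)), {6}: (exp(-6*I*pi/7))*(exp(-6*I*pi/7))
so (chi_3 * chi_3) takes values
  {0} -> 1, {1} -> exp(-2*I*pi/7), {2} -> exp(-4*I*pi/7), {3} -> exp(-6*I*pi/7), {4} -> exp(6*I*pi/7), {5} -> exp(4*I*pi/7), {6} -> exp(2*I*pi/7).
Now take the inner product of this character with each irreducible chi from the table, <chi_3*chi_3, chi> = (1/7) sum_C |C| (chi_3*chi_3)(C) conj(chi(C)):
  <chi_3*chi_3, chi_0> = (1/7)[1*(1)*conj(1) + 1*(exp(-2*I*pi/7))*conj(1) + 1*(exp(-4*I*pi/7))*conj(1) + 1*(exp(-6*I*pi/7))*conj(1) + 1*(exp(6*I*pi/7))*conj(1) + 1*(exp(4*I*pi/7))*conj(1) + 1*(exp(2*I*pi/7))*conj(1)]
      = (1/7)[(1) + (exp(-2*I*pi/7)) + (exp(-4*I*pi/7)) + (exp(-6*I*pi/7)) + (exp(6*I*pi/7)) + (exp(4*I*pi/7)) + (exp(2*I*pi/7))] = 0/7 = 0
  <chi_3*chi_3, chi_1> = (1/7)[1*(1)*conj(1) + 1*(exp(-2*I*pi/7))*conj(exp(2*I*pi/7)) + 1*(exp(-4*I*pi/7))*conj(exp(4*I*pi/7)) + 1*(exp(-6*I*pi/7))*conj(exp(6*I*pi/7)) + 1*(exp(6*I*pi/7))*conj(exp(-6*I*pi/7)) + 1*(exp(4*I*pi/7))*conj(exp(-4*I*pi/7)) + 1*(exp(2*I*pi/7))*conj(exp(-2*I*pi/7))]
      = (1/7)[(1) + (exp(-4*I*pi/7)) + (exp(6*I*pi/7)) + (exp(2*I*pi/7)) + (exp(-2*I*pi/7)) + (exp(-6*I*pi/7)) + (exp(4*I*pi/7))] = 0/7 = 0
  <chi_3*chi_3, chi_2> = (1/7)[1*(1)*conj(1) + 1*(exp(-2*I*pi/7))*conj(exp(4*I*pi/7)) + 1*(exp(-4*I*pi/7))*conj(exp(-6*I*pi/7)) + 1*(exp(-6*I*pi/7))*conj(exp(-2*I*pi/7)) + 1*(exp(6*I*pi/7))*conj(exp(2*I*pi/7)) + 1*(exp(4*I*pi/7))*conj(exp(6*I*pi/7)) + 1*(exp(2*I*pi/7))*conj(exp(-4*I*pi/7))]
      = (1/7)[(1) + (exp(-6*I*pi/7)) + (exp(2*I*pi/7)) + (exp(-4*I*pi/7)) + (exp(4*I*pi/7)) + (exp(-2*I*pi/7)) + (exp(6*I*pi/7))] = 0/7 = 0
  <chi_3*chi_3, chi_3> = (1/7)[1*(1)*conj(1) + 1*(exp(-2*I*pi/7))*conj(exp(6*I*pi/7)) + 1*(exp(-4*I*pi/7))*conj(exp(-2*I*pi/7)) + 1*(exp(-6*I*pi/7))*conj(exp(4*I*pi/7)) + 1*(exp(6*I*pi/7))*conj(exp(-4*I*pi/7)) + 1*(exp(4*I*pi/7))*conj(exp(2*I*pi/7)) + 1*(exp(2*I*pi/7))*conj(exp(-6*I*pi/7))]
      = (1/7)[(1) + (exp(6*I*pi/7)) + (exp(-2*I*pi/7)) + (exp(4*I*pi/7)) + (exp(-4*I*pi/7)) + (exp(2*I*pi/7)) + (exp(-6*I*pi/7))] = 0/7 = 0
  <chi_3*chi_3, chi_4> = (1/7)[1*(1)*conj(1) + 1*(exp(-2*I*pi/7))*conj(exp(-6*I*pi/7)) + 1*(exp(-4*I*pi/7))*conj(exp(2*I*pi/7)) + 1*(exp(-6*I*pi/7))*conj(exp(-4*I*pi/7)) + 1*(exp(6*I*pi/7))*conj(exp(4*I*pi/7)) + 1*(exp(4*I*pi/7))*conj(exp(-2*I*pi/7)) + 1*(exp(2*I*pi/7))*conj(exp(6*I*pi/7))]
      = (1/7)[(1) + (exp(4*I*pi/7)) + (exp(-6*I*pi/7)) + (exp(-2*I*pi/7)) + (exp(2*I*pi/7)) + (exp(6*I*pi/7)) + (exp(-4*I*pi/7))] = 0/7 = 0
  <chi_3*chi_3, chi_5> = (1/7)[1*(1)*conj(1) + 1*(exp(-2*I*pi/7))*conj(exp(-4*I*pi/7)) + 1*(exp(-4*I*pi/7))*conj(exp(6*I*pi/7)) + 1*(exp(-6*I*pi/7))*conj(exp(2*I*pi/7)) + 1*(exp(6*I*pi/7))*conj(exp(-2*I*pi/7)) + 1*(exp(4*I*pi/7))*conj(exp(-6*I*pi/7)) + 1*(exp(2*I*pi/7))*conj(exp(4*I*pi/7))]
      = (1/7)[(1) + (exp(2*I*pi/7)) + (exp(4*I*pi/7)) + (exp(6*I*pi/7)) + (exp(-6*I*pi/7)) + (exp(-4*I*pi/7)) + (exp(-2*I*pi/7))] = 0/7 = 0
  <chi_3*chi_3, chi_6> = (1/7)[1*(1)*conj(1) + 1*(exp(-2*I*pi/7))*conj(exp(-2*I*pi/7)) + 1*(exp(-4*I*pi/7))*conj(exp(-4*I*pi/7)) + 1*(exp(-6*I*pi/7))*conj(exp(-6*I*pi/7)) + 1*(exp(6*I*pi/7))*conj(exp(6*I*pi/7)) + 1*(exp(4*I*pi/7))*conj(exp(4*I*pi/7)) + 1*(exp(2*I*pi/7))*conj(exp(2*I*pi/7))]
      = (1/7)[(1) + (1) + (1) + (1) + (1) + (1) + (1)] = 7/7 = 1
(Exp terms are combined using exp(i*s)*conj(exp(i*t)) = exp(i*(s-t)), and sums of them are collapsed using the identity that for every m > 1 the m distinct m-th roots of unity sum to 0, e.g. 1 + exp(2*I*pi/3) + exp(-2*I*pi/3) = 0.)
Hence the multiplicities are chi_6: 1. Dimension check: dim(chi_3)*dim(chi_3) = 1*1 = 1 and sum (mult * dim) = 1*1 = 1.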